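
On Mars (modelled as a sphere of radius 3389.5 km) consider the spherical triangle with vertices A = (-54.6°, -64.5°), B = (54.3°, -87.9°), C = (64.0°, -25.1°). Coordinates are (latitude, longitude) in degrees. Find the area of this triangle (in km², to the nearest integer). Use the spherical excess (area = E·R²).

9827442 km²

Side lengths (central angles): a = 0.5608, b = 2.1370, c = 1.9302 rad; semiperimeter s = 2.3140.
By l'Huilier's theorem, tan(E/4) = √[tan(s/2) tan((s−a)/2) tan((s−b)/2) tan((s−c)/2)], giving spherical excess E = 0.8554 rad.
Area = E·R² = 0.8554 × (3389.5)² ≈ 9827442 km².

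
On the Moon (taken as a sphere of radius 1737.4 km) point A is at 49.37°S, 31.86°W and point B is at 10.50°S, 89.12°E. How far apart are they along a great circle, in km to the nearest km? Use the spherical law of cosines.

With latitudes φ₁ = -49.370°, φ₂ = -10.500° and longitude difference Δλ = 120.980°:
cos c = sin φ₁ sin φ₂ + cos φ₁ cos φ₂ cos Δλ = (-0.7589)(-0.1822) + (0.6512)(0.9833)(-0.5147) = -0.19127,
so c = arccos(-0.19127) = 1.76325 rad.
Distance = R·c = 1737.4 × 1.7632 ≈ 3063 km.

3063 km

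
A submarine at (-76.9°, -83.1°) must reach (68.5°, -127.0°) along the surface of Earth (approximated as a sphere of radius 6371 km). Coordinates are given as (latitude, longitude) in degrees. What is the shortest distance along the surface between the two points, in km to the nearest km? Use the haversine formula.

With latitudes φ₁ = -76.900°, φ₂ = 68.500° and longitude difference Δλ = -43.900°:
Haversine: a = sin²(Δφ/2) + cos φ₁ cos φ₂ sin²(Δλ/2) = 0.9116 + (0.2267)(0.3665)(0.1397) = 0.92317.
Central angle c = 2·arcsin(√a) = 2.57989 rad.
Distance = R·c = 6371 × 2.5799 ≈ 16436 km.

16436 km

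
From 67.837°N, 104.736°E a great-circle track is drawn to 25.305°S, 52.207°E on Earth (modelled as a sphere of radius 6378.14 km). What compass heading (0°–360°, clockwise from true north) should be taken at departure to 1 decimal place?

226.9°

Δλ = -52.529° = -0.9168 rad.
y = sin Δλ · cos φ₂ = (-0.7937)(0.9040) = -0.7175
x = cos φ₁ sin φ₂ − sin φ₁ cos φ₂ cos Δλ = (0.3772)(-0.4274) − (0.9261)(0.9040)(0.6084) = -0.6706
θ = atan2(y, x) = -133.06°; adding 360° gives 226.9°.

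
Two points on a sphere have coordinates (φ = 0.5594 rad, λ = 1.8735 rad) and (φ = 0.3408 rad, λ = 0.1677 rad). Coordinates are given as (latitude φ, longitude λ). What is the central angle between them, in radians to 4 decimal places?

Let φ₁ = 0.5594 rad, φ₂ = 0.3408 rad, and Δλ = -1.7058 rad.
Haversine: a = sin²(Δφ/2) + cos φ₁ cos φ₂ sin²(Δλ/2) = 0.0119 + (0.8476)(0.9425)(0.5673) = 0.46507.
Central angle c = 2·arcsin(√a) = 1.50088 rad.
So the angular separation is 1.5009 rad.

1.5009 rad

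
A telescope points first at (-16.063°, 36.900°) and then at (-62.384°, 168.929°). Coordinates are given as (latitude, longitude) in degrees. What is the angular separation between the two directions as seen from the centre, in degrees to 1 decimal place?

93.0°

In radians: φ₁ = -0.2804, φ₂ = -1.0888, Δλ = 132.029° = 2.3043 rad.
Haversine: a = sin²(Δφ/2) + cos φ₁ cos φ₂ sin²(Δλ/2) = 0.1547 + (0.9610)(0.4635)(0.8348) = 0.52653.
Central angle c = 2·arcsin(√a) = 1.62388 rad.
So the angular separation is 93.0°.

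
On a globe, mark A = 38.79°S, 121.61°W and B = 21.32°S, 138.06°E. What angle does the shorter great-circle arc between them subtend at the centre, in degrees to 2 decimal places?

Let φ₁ = -0.6770 rad, φ₂ = -0.3721 rad, and Δλ = -1.7511 rad.
Haversine: a = sin²(Δφ/2) + cos φ₁ cos φ₂ sin²(Δλ/2) = 0.0231 + (0.7794)(0.9316)(0.5897) = 0.45122.
Central angle c = 2·arcsin(√a) = 1.47308 rad.
So the angular separation is 84.40°.

84.40°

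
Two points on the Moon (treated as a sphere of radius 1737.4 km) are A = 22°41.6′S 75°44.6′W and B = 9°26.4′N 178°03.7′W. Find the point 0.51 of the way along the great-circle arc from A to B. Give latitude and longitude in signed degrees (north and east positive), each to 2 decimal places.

Central angle δ = 1.8312 rad. Interpolating on the sphere with fraction f = 0.51:
P = [sin((1−f)δ)·A + sin(fδ)·B] / sin δ = 0.8089·A + 0.8320·B in Cartesian coordinates,
giving P = (-0.6365, -0.7510, -0.1756), i.e. latitude -10.11°, longitude -130.28°.

-10.11°, -130.28°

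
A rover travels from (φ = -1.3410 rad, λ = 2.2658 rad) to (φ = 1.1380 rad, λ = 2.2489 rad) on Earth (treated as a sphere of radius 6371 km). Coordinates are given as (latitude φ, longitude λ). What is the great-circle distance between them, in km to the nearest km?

15794 km

With latitudes φ₁ = -76.834°, φ₂ = 65.203° and longitude difference Δλ = -0.968°:
cos c = sin φ₁ sin φ₂ + cos φ₁ cos φ₂ cos Δλ = (-0.9737)(0.9078) + (0.2278)(0.4194)(0.9999) = -0.78841,
so c = arccos(-0.78841) = 2.47902 rad.
Distance = R·c = 6371 × 2.4790 ≈ 15794 km.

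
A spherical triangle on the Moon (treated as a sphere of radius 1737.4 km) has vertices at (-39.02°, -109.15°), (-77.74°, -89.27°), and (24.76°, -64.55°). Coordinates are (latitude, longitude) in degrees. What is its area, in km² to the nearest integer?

1520736 km²

Side lengths (central angles): a = 1.8071, b = 1.3298, c = 0.6914 rad; semiperimeter s = 1.9141.
By l'Huilier's theorem, tan(E/4) = √[tan(s/2) tan((s−a)/2) tan((s−b)/2) tan((s−c)/2)], giving spherical excess E = 0.5038 rad.
Area = E·R² = 0.5038 × (1737.4)² ≈ 1520736 km².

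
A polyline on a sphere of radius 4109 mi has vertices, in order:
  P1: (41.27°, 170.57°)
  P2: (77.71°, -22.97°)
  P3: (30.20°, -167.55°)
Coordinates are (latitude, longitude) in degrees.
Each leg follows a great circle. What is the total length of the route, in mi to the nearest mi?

9377 mi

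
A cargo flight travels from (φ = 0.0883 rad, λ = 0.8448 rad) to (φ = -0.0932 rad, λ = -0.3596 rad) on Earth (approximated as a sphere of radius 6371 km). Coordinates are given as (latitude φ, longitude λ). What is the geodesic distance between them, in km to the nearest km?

7749 km

In radians: φ₁ = 0.0883, φ₂ = -0.0932, Δλ = -69.007° = -1.2044 rad.
Haversine: a = sin²(Δφ/2) + cos φ₁ cos φ₂ sin²(Δλ/2) = 0.0082 + (0.9961)(0.9957)(0.3209) = 0.32645.
Central angle c = 2·arcsin(√a) = 1.21632 rad.
Distance = R·c = 6371 × 1.2163 ≈ 7749 km.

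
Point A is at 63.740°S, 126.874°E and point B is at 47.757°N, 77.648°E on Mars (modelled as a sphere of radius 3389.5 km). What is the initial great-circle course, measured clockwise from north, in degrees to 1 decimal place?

324.8°

Δλ = -49.226° = -0.8592 rad.
y = sin Δλ · cos φ₂ = (-0.7573)(0.6723) = -0.5091
x = cos φ₁ sin φ₂ − sin φ₁ cos φ₂ cos Δλ = (0.4424)(0.7403) − (-0.8968)(0.6723)(0.6531) = 0.7213
θ = atan2(y, x) = -35.22°; adding 360° gives 324.8°.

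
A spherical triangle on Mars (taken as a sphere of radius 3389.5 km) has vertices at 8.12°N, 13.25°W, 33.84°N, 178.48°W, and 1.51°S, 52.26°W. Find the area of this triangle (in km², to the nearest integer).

15815237 km²

Side lengths (central angles): a = 2.1005, b = 0.6994, c = 2.3695 rad; semiperimeter s = 2.5847.
By l'Huilier's theorem, tan(E/4) = √[tan(s/2) tan((s−a)/2) tan((s−b)/2) tan((s−c)/2)], giving spherical excess E = 1.3766 rad.
Area = E·R² = 1.3766 × (3389.5)² ≈ 15815237 km².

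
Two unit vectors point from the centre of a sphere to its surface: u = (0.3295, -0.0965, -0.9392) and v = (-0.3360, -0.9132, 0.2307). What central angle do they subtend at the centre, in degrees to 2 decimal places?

103.84°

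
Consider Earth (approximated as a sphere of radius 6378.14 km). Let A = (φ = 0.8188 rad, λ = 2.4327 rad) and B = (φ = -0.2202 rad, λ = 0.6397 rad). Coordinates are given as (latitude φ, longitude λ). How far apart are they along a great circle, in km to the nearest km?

12005 km

With latitudes φ₁ = 46.914°, φ₂ = -12.617° and longitude difference Δλ = -102.731°:
cos c = sin φ₁ sin φ₂ + cos φ₁ cos φ₂ cos Δλ = (0.7303)(-0.2184) + (0.6831)(0.9759)(-0.2204) = -0.30643,
so c = arccos(-0.30643) = 1.88223 rad.
Distance = R·c = 6378.14 × 1.8822 ≈ 12005 km.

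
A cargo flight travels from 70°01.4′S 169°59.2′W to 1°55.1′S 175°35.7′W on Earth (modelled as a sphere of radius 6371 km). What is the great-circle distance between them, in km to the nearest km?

7584 km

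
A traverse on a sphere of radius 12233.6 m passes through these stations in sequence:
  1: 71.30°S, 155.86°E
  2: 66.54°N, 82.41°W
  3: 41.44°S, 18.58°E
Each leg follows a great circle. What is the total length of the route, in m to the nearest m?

62134 m

Leg 1→2: central angle 2.7820 rad, distance 34033.9 m.
Leg 2→3: central angle 2.2970 rad, distance 28100.3 m.
Total: 34033.9 + 28100.3 ≈ 62134 m.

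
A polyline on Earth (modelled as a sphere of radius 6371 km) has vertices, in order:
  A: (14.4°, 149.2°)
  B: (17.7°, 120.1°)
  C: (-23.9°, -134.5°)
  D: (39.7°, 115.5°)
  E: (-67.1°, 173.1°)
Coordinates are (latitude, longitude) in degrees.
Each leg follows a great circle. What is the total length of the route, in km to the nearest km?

41608 km

Leg A→B: central angle 0.4910 rad, distance 3128.1 km.
Leg B→C: central angle 1.9331 rad, distance 12316.1 km.
Leg C→D: central angle 2.0937 rad, distance 13338.8 km.
Leg D→E: central angle 2.0131 rad, distance 12825.3 km.
Total: 3128.1 + 12316.1 + 13338.8 + 12825.3 ≈ 41608 km.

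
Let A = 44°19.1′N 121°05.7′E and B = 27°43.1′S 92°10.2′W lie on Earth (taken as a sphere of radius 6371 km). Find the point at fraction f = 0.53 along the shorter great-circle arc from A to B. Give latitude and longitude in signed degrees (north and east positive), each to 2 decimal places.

22.62°, -142.41°

Central angle δ = 2.5955 rad. Interpolating on the sphere with fraction f = 0.53:
P = [sin((1−f)δ)·A + sin(fδ)·B] / sin δ = 1.8080·A + 1.8888·B in Cartesian coordinates,
giving P = (-0.7314, -0.5631, 0.3846), i.e. latitude 22.62°, longitude -142.41°.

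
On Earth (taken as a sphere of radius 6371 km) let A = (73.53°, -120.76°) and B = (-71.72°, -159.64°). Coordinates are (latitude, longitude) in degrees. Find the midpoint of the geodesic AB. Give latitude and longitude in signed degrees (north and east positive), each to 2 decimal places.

0.96°, -141.22°

The central angle between A and B is δ = 2.5706 rad.
With f = 0.5, the slerp weights are sin((1−f)δ)/sin δ = 1.7753 and sin(fδ)/sin δ = 1.7753.
Weighted sum of the unit vectors: (1.7753)·(-0.1450,-0.2436,0.9590) + (1.7753)·(-0.2941,-0.1091,-0.9495) = (-0.7795, -0.6262, 0.0167).
Converting back: φ = atan2(z, √(x²+y²)) = 0.96°, λ = atan2(y, x) = -141.22°.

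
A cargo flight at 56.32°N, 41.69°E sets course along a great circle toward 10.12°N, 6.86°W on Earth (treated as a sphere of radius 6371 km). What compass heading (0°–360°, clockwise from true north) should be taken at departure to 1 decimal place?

Δλ = -48.550° = -0.8474 rad.
y = sin Δλ · cos φ₂ = (-0.7495)(0.9844) = -0.7379
x = cos φ₁ sin φ₂ − sin φ₁ cos φ₂ cos Δλ = (0.5546)(0.1757) − (0.8321)(0.9844)(0.6620) = -0.4448
θ = atan2(y, x) = -121.08°; adding 360° gives 238.9°.

238.9°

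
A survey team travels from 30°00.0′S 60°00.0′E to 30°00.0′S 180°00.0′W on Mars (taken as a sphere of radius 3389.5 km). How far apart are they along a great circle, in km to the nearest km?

With latitudes φ₁ = -30.000°, φ₂ = -30.000° and longitude difference Δλ = 120.000°:
cos c = sin φ₁ sin φ₂ + cos φ₁ cos φ₂ cos Δλ = (-0.5000)(-0.5000) + (0.8660)(0.8660)(-0.5000) = -0.12500,
so c = arccos(-0.12500) = 1.69612 rad.
Distance = R·c = 3389.5 × 1.6961 ≈ 5749 km.

5749 km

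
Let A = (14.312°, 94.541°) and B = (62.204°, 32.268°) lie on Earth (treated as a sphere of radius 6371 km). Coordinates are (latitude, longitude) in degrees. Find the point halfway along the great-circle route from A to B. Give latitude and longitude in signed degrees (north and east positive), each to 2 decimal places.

42.03°, 75.35°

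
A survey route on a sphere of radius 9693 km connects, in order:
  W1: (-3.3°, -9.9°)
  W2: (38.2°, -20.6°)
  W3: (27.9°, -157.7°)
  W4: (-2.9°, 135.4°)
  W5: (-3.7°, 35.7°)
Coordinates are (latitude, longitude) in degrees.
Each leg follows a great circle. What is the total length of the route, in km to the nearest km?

53458 km

Leg W1→W2: central angle 0.7447 rad, distance 7218.0 km.
Leg W2→W3: central angle 1.7920 rad, distance 17369.7 km.
Leg W3→W4: central angle 1.2423 rad, distance 12041.7 km.
Leg W4→W5: central angle 1.7362 rad, distance 16829.1 km.
Total: 7218.0 + 17369.7 + 12041.7 + 16829.1 ≈ 53458 km.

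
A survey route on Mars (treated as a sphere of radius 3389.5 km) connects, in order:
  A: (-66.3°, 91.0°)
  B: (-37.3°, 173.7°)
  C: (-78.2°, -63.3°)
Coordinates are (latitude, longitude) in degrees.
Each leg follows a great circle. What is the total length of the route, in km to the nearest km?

6694 km

Leg A→B: central angle 0.9329 rad, distance 3162.1 km.
Leg B→C: central angle 1.0419 rad, distance 3531.5 km.
Total: 3162.1 + 3531.5 ≈ 6694 km.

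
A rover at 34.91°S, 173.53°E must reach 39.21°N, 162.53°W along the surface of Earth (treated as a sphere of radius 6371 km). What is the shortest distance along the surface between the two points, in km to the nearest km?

Let φ₁ = -0.6093 rad, φ₂ = 0.6843 rad, and Δλ = 0.4178 rad.
Haversine: a = sin²(Δφ/2) + cos φ₁ cos φ₂ sin²(Δλ/2) = 0.3632 + (0.8201)(0.7748)(0.0430) = 0.39052.
Central angle c = 2·arcsin(√a) = 1.35005 rad.
Distance = R·c = 6371 × 1.3500 ≈ 8601 km.

8601 km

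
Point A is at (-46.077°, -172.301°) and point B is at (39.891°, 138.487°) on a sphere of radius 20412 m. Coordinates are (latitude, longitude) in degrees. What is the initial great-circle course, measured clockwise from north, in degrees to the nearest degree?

324°

Δλ = -49.212° = -0.8589 rad.
y = sin Δλ · cos φ₂ = (-0.7571)(0.7673) = -0.5809
x = cos φ₁ sin φ₂ − sin φ₁ cos φ₂ cos Δλ = (0.6937)(0.6413) − (-0.7203)(0.7673)(0.6533) = 0.8059
θ = atan2(y, x) = -35.79°; adding 360° gives 324°.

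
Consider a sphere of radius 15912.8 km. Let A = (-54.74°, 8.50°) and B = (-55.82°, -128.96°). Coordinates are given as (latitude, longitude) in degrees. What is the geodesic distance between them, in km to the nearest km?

Let φ₁ = -0.9554 rad, φ₂ = -0.9742 rad, and Δλ = -2.3991 rad.
Haversine: a = sin²(Δφ/2) + cos φ₁ cos φ₂ sin²(Δλ/2) = 0.0001 + (0.5773)(0.5618)(0.8684) = 0.28173.
Central angle c = 2·arcsin(√a) = 1.11904 rad.
Distance = R·c = 15912.8 × 1.1190 ≈ 17807 km.

17807 km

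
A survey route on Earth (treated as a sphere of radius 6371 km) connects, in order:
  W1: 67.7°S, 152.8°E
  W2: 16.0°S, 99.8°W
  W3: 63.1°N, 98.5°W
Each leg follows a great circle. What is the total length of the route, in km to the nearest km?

Leg W1→W2: central angle 1.4243 rad, distance 9074.4 km.
Leg W2→W3: central angle 1.3807 rad, distance 8796.2 km.
Total: 9074.4 + 8796.2 ≈ 17871 km.

17871 km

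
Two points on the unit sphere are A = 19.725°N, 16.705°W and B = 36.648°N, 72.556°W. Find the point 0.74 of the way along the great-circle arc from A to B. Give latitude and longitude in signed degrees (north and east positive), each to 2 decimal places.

34.77°, -56.28°

The central angle between A and B is δ = 0.8951 rad.
With f = 0.74, the slerp weights are sin((1−f)δ)/sin δ = 0.2956 and sin(fδ)/sin δ = 0.7882.
Weighted sum of the unit vectors: (0.2956)·(0.9016,-0.2706,0.3375) + (0.7882)·(0.2405,-0.7654,0.5969) = (0.4561, -0.6833, 0.5702).
Converting back: φ = atan2(z, √(x²+y²)) = 34.77°, λ = atan2(y, x) = -56.28°.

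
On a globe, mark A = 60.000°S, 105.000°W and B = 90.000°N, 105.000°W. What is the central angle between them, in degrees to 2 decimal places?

Let φ₁ = -1.0472 rad, φ₂ = 1.5708 rad, and Δλ = 0.0000 rad.
cos c = sin φ₁ sin φ₂ + cos φ₁ cos φ₂ cos Δλ = (-0.8660)(1.0000) + (0.5000)(0.0000)(1.0000) = -0.86603,
so c = arccos(-0.86603) = 2.61799 rad.
So the angular separation is 150.00°.

150.00°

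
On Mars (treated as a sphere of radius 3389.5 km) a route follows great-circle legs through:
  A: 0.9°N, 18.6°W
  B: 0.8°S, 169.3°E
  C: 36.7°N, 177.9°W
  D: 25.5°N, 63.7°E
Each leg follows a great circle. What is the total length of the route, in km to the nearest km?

18127 km

Leg A→B: central angle 3.0037 rad, distance 10181.1 km.
Leg B→C: central angle 0.6866 rad, distance 2327.1 km.
Leg C→D: central angle 1.6578 rad, distance 5619.2 km.
Total: 10181.1 + 2327.1 + 5619.2 ≈ 18127 km.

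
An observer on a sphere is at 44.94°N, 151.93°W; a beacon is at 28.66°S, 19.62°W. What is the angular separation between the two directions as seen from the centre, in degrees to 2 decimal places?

Let φ₁ = 0.7844 rad, φ₂ = -0.5002 rad, and Δλ = 2.3092 rad.
Haversine: a = sin²(Δφ/2) + cos φ₁ cos φ₂ sin²(Δλ/2) = 0.3588 + (0.7078)(0.8775)(0.8366) = 0.87844.
Central angle c = 2·arcsin(√a) = 2.42933 rad.
So the angular separation is 139.19°.

139.19°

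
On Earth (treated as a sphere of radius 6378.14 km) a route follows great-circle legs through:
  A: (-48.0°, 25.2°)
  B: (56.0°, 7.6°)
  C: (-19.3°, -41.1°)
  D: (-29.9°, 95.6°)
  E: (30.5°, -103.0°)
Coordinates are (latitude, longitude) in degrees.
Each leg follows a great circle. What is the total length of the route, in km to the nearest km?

Leg A→B: central angle 1.8332 rad, distance 11692.6 km.
Leg B→C: central angle 1.4964 rad, distance 9544.3 km.
Leg C→D: central angle 2.0161 rad, distance 12858.7 km.
Leg D→E: central angle 2.8611 rad, distance 18248.8 km.
Total: 11692.6 + 9544.3 + 12858.7 + 18248.8 ≈ 52344 km.

52344 km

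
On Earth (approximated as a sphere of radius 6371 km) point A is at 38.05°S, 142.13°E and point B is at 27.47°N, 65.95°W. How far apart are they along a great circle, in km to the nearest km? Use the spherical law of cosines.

In radians: φ₁ = -0.6641, φ₂ = 0.4794, Δλ = 151.920° = 2.6515 rad.
cos c = sin φ₁ sin φ₂ + cos φ₁ cos φ₂ cos Δλ = (-0.6163)(0.4613) + (0.7875)(0.8873)(-0.8823) = -0.90076,
so c = arccos(-0.90076) = 2.69231 rad.
Distance = R·c = 6371 × 2.6923 ≈ 17153 km.

17153 km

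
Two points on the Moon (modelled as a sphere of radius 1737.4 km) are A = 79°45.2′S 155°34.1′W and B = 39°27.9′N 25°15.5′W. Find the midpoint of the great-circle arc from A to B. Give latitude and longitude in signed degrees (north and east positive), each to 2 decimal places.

-27.45°, -36.93°

Central angle δ = 2.3664 rad. Interpolating on the sphere with fraction f = 0.5:
P = [sin((1−f)δ)·A + sin(fδ)·B] / sin δ = 1.3229·A + 1.3229·B in Cartesian coordinates,
giving P = (0.7094, -0.5331, -0.4610), i.e. latitude -27.45°, longitude -36.93°.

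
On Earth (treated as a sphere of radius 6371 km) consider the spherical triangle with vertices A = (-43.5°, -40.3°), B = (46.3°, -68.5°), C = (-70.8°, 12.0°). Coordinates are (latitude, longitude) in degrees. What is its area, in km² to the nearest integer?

4967311 km²

Side lengths (central angles): a = 2.2722, b = 0.6502, c = 1.6268 rad; semiperimeter s = 2.2746.
By l'Huilier's theorem, tan(E/4) = √[tan(s/2) tan((s−a)/2) tan((s−b)/2) tan((s−c)/2)], giving spherical excess E = 0.1224 rad.
Area = E·R² = 0.1224 × (6371)² ≈ 4967311 km².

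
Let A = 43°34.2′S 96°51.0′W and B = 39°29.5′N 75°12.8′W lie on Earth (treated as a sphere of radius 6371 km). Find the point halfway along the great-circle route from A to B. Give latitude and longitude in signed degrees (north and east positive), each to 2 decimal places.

-2.08°, -85.69°

Central angle δ = 1.4893 rad. Interpolating on the sphere with fraction f = 0.5:
P = [sin((1−f)δ)·A + sin(fδ)·B] / sin δ = 0.6800·A + 0.6800·B in Cartesian coordinates,
giving P = (0.0752, -0.9965, -0.0362), i.e. latitude -2.08°, longitude -85.69°.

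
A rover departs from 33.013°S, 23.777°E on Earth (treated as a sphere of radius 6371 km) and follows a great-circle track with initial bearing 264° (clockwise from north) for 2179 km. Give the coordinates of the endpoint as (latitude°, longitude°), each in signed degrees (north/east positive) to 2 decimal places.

-32.87°, 0.38°

Angular distance δ = d/R = 2179/6371 = 0.34202 rad; initial bearing θ = 4.6077 rad.
sin φ₂ = sin φ₁ cos δ + cos φ₁ sin δ cos θ = (-0.5448)(0.9421) + (0.8385)(0.3354)(-0.1045) = -0.5427, so φ₂ = -32.87°.
Δλ = atan2(sin θ sin δ cos φ₁, cos δ − sin φ₁ sin φ₂) = atan2(-0.2797, 0.6464) = -23.398°.
λ₂ = 23.777° − 23.398° = 0.38°.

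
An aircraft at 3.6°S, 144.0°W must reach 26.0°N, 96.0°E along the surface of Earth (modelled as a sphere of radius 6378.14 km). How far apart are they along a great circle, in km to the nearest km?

Let φ₁ = -0.0628 rad, φ₂ = 0.4538 rad, and Δλ = -2.0944 rad.
Haversine: a = sin²(Δφ/2) + cos φ₁ cos φ₂ sin²(Δλ/2) = 0.0653 + (0.9980)(0.8988)(0.7500) = 0.73802.
Central angle c = 2·arcsin(√a) = 2.06694 rad.
Distance = R·c = 6378.14 × 2.0669 ≈ 13183 km.

13183 km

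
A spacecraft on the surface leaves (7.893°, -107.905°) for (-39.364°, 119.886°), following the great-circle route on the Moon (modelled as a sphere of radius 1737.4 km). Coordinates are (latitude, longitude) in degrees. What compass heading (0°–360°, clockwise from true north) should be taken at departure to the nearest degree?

226°

Δλ = -132.209° = -2.3075 rad.
y = sin Δλ · cos φ₂ = (-0.7407)(0.7731) = -0.5727
x = cos φ₁ sin φ₂ − sin φ₁ cos φ₂ cos Δλ = (0.9905)(-0.6342) − (0.1373)(0.7731)(-0.6718) = -0.5569
θ = atan2(y, x) = -134.20°; adding 360° gives 226°.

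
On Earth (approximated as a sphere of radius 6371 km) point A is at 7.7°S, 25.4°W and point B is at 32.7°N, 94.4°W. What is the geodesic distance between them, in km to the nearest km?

8552 km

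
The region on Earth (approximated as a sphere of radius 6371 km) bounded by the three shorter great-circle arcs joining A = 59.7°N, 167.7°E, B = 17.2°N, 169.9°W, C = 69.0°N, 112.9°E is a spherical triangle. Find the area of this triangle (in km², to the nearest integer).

Side lengths (central angles): a = 1.2112, b = 0.4269, c = 0.7941 rad; semiperimeter s = 1.2161.
By l'Huilier's theorem, tan(E/4) = √[tan(s/2) tan((s−a)/2) tan((s−b)/2) tan((s−c)/2)], giving spherical excess E = 0.0493 rad.
Area = E·R² = 0.0493 × (6371)² ≈ 2001685 km².

2001685 km²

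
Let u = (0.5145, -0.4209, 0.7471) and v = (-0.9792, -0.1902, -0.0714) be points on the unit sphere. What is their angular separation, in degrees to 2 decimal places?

118.49°

u·v = -0.4771; |u| = 1.0000, |v| = 1.0001.
cos θ = (u·v)/(|u||v|) = -0.4771, so θ = 118.49°.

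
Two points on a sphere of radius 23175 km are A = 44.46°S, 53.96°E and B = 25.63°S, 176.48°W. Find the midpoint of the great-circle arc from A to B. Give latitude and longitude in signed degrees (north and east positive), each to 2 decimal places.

-57.96°, 132.61°

The central angle between A and B is δ = 1.6779 rad.
With f = 0.5, the slerp weights are sin((1−f)δ)/sin δ = 0.7482 and sin(fδ)/sin δ = 0.7482.
Weighted sum of the unit vectors: (0.7482)·(0.4199,0.5771,-0.7004) + (0.7482)·(-0.8999,-0.0554,-0.4326) = (-0.3591, 0.3904, -0.8477).
Converting back: φ = atan2(z, √(x²+y²)) = -57.96°, λ = atan2(y, x) = 132.61°.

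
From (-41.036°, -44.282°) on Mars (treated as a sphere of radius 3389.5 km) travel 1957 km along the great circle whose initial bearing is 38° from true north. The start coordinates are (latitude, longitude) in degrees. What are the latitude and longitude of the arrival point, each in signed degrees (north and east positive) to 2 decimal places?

-13.04°, -24.10°

Angular distance δ = d/R = 1957/3389.5 = 0.57737 rad; initial bearing θ = 0.6632 rad.
sin φ₂ = sin φ₁ cos δ + cos φ₁ sin δ cos θ = (-0.6565)(0.8379) + (0.7543)(0.5458)(0.7880) = -0.2257, so φ₂ = -13.04°.
Δλ = atan2(sin θ sin δ cos φ₁, cos δ − sin φ₁ sin φ₂) = atan2(0.2535, 0.6897) = 20.178°.
λ₂ = -44.282° + 20.178° = -24.10°.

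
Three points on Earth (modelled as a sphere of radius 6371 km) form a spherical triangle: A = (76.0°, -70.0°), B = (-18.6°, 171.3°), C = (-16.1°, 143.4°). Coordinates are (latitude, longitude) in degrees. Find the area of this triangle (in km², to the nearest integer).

Side lengths (central angles): a = 0.4664, b = 2.0523, c = 2.0038 rad; semiperimeter s = 2.2612.
By l'Huilier's theorem, tan(E/4) = √[tan(s/2) tan((s−a)/2) tan((s−b)/2) tan((s−c)/2)], giving spherical excess E = 0.7512 rad.
Area = E·R² = 0.7512 × (6371)² ≈ 30492388 km².

30492388 km²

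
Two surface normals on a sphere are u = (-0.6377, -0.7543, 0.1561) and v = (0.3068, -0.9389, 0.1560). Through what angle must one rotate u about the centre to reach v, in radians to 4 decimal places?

u·v = 0.5369; |u| = 1.0000, |v| = 1.0000.
cos θ = (u·v)/(|u||v|) = 0.5369, so θ = 1.0040 rad.

1.0040 rad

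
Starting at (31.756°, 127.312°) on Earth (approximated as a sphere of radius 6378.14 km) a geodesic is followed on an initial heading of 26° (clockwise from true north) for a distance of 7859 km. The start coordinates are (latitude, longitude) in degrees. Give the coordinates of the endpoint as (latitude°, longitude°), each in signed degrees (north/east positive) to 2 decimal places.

Angular distance δ = d/R = 7859/6378.14 = 1.23218 rad; initial bearing θ = 0.4538 rad.
sin φ₂ = sin φ₁ cos δ + cos φ₁ sin δ cos θ = (0.5263)(0.3322) + (0.8503)(0.9432)(0.8988) = 0.8957, so φ₂ = 63.60°.
Δλ = atan2(sin θ sin δ cos φ₁, cos δ − sin φ₁ sin φ₂) = atan2(0.3516, -0.1392) = 111.602°.
λ₂ = 127.312° + 111.602° = 238.91° → -121.09° after wrapping to (−180°, 180°].

63.60°, -121.09°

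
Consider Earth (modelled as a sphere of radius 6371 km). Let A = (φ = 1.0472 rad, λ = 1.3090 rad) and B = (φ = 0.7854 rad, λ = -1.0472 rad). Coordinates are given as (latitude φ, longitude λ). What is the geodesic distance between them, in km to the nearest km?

7645 km

Let φ₁ = 1.0472 rad, φ₂ = 0.7854 rad, and Δλ = -2.3562 rad.
cos c = sin φ₁ sin φ₂ + cos φ₁ cos φ₂ cos Δλ = (0.8660)(0.7071) + (0.5000)(0.7071)(-0.7071) = 0.36237,
so c = arccos(0.36237) = 1.19998 rad.
Distance = R·c = 6371 × 1.2000 ≈ 7645 km.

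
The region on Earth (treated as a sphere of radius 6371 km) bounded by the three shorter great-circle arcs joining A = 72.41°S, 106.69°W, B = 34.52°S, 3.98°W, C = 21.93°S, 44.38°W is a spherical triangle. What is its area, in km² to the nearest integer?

15149864 km²

Side lengths (central angles): a = 0.6539, b = 1.0630, c = 1.0640 rad; semiperimeter s = 1.3904.
By l'Huilier's theorem, tan(E/4) = √[tan(s/2) tan((s−a)/2) tan((s−b)/2) tan((s−c)/2)], giving spherical excess E = 0.3732 rad.
Area = E·R² = 0.3732 × (6371)² ≈ 15149864 km².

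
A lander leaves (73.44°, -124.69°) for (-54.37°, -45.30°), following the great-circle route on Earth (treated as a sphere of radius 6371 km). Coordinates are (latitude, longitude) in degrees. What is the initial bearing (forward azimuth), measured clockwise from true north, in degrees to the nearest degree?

120°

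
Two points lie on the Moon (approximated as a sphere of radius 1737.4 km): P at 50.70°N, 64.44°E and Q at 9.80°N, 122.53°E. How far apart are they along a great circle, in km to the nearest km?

1895 km

In radians: φ₁ = 0.8849, φ₂ = 0.1710, Δλ = 58.090° = 1.0139 rad.
cos c = sin φ₁ sin φ₂ + cos φ₁ cos φ₂ cos Δλ = (0.7738)(0.1702) + (0.6334)(0.9854)(0.5286) = 0.46163,
so c = arccos(0.46163) = 1.09097 rad.
Distance = R·c = 1737.4 × 1.0910 ≈ 1895 km.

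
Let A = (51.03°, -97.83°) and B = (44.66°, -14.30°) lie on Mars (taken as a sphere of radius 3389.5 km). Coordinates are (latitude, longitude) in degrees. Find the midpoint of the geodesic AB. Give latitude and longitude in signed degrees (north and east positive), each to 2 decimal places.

55.93°, -52.92°

The central angle between A and B is δ = 0.9312 rad.
With f = 0.5, the slerp weights are sin((1−f)δ)/sin δ = 0.5596 and sin(fδ)/sin δ = 0.5596.
Weighted sum of the unit vectors: (0.5596)·(-0.0857,-0.6230,0.7775) + (0.5596)·(0.6893,-0.1757,0.7029) = (0.3377, -0.4469, 0.8284).
Converting back: φ = atan2(z, √(x²+y²)) = 55.93°, λ = atan2(y, x) = -52.92°.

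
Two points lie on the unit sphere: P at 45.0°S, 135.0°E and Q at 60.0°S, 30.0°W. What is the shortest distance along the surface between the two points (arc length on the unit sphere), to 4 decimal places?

1.2965

Let φ₁ = -0.7854 rad, φ₂ = -1.0472 rad, and Δλ = -2.8798 rad.
Haversine: a = sin²(Δφ/2) + cos φ₁ cos φ₂ sin²(Δλ/2) = 0.0170 + (0.7071)(0.5000)(0.9830) = 0.36457.
Central angle c = 2·arcsin(√a) = 1.29650 rad.
On the unit sphere the arc length equals the central angle: 1.2965.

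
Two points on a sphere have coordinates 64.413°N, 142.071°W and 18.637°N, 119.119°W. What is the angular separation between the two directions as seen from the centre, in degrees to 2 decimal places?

48.31°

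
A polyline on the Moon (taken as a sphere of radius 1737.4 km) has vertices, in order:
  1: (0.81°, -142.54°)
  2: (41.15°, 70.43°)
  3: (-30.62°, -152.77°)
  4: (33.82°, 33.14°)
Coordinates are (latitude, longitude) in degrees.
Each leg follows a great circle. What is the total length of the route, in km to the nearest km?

Leg 1→2: central angle 2.2425 rad, distance 3896.2 km.
Leg 2→3: central angle 2.5108 rad, distance 4362.2 km.
Leg 3→4: central angle 3.0380 rad, distance 5278.2 km.
Total: 3896.2 + 4362.2 + 5278.2 ≈ 13537 km.

13537 km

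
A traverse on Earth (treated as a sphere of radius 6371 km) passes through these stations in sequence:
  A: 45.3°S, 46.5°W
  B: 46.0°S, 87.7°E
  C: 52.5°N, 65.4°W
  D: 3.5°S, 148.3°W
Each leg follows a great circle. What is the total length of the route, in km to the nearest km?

Leg A→B: central angle 1.3993 rad, distance 8914.9 km.
Leg B→C: central angle 2.8171 rad, distance 17947.8 km.
Leg C→D: central angle 1.5441 rad, distance 9837.6 km.
Total: 8914.9 + 17947.8 + 9837.6 ≈ 36700 km.

36700 km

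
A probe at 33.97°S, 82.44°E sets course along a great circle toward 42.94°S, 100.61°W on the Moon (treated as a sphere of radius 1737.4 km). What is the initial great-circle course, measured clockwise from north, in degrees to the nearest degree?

With φ₁ = -0.5929, φ₂ = -0.7494, Δλ = 3.0884 rad, the forward-azimuth formula gives
θ = atan2( sin Δλ cos φ₂ , cos φ₁ sin φ₂ − sin φ₁ cos φ₂ cos Δλ ) = atan2(0.0390, -0.9734) = 177.71°.
So the initial bearing is 178°.

178°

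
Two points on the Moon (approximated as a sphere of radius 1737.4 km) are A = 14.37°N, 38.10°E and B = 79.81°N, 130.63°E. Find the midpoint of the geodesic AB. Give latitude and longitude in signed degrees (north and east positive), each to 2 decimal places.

51.59°, 48.52°

The central angle between A and B is δ = 1.3318 rad.
With f = 0.5, the slerp weights are sin((1−f)δ)/sin δ = 0.6358 and sin(fδ)/sin δ = 0.6358.
Weighted sum of the unit vectors: (0.6358)·(0.7623,0.5977,0.2482) + (0.6358)·(-0.1152,0.1343,0.9842) = (0.4115, 0.4654, 0.7836).
Converting back: φ = atan2(z, √(x²+y²)) = 51.59°, λ = atan2(y, x) = 48.52°.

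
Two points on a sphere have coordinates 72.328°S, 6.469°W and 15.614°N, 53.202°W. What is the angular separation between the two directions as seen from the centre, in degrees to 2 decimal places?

In radians: φ₁ = -1.2624, φ₂ = 0.2725, Δλ = -46.733° = -0.8156 rad.
Haversine: a = sin²(Δφ/2) + cos φ₁ cos φ₂ sin²(Δλ/2) = 0.4820 + (0.3036)(0.9631)(0.1573) = 0.52803.
Central angle c = 2·arcsin(√a) = 1.62689 rad.
So the angular separation is 93.21°.

93.21°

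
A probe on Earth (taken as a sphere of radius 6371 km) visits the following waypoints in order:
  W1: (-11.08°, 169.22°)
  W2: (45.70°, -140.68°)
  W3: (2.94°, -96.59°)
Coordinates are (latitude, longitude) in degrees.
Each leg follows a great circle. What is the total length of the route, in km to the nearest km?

14443 km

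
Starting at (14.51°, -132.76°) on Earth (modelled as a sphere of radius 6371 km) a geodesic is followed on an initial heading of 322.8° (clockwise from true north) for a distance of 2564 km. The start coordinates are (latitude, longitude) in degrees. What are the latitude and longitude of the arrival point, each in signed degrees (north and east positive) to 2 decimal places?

Angular distance δ = d/R = 2564/6371 = 0.40245 rad; initial bearing θ = 5.6339 rad.
sin φ₂ = sin φ₁ cos δ + cos φ₁ sin δ cos θ = (0.2505)(0.9201) + (0.9681)(0.3917)(0.7965) = 0.5326, so φ₂ = 32.18°.
Δλ = atan2(sin θ sin δ cos φ₁, cos δ − sin φ₁ sin φ₂) = atan2(-0.2293, 0.7867) = -16.247°.
λ₂ = -132.760° − 16.247° = -149.01°.

32.18°, -149.01°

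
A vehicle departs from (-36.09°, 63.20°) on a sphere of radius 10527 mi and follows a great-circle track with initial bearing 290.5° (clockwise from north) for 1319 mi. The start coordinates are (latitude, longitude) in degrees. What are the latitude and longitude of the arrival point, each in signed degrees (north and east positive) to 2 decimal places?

Angular distance δ = d/R = 1319/10527 = 0.12530 rad; initial bearing θ = 5.0702 rad.
sin φ₂ = sin φ₁ cos δ + cos φ₁ sin δ cos θ = (-0.5891)(0.9922) + (0.8081)(0.1250)(0.3502) = -0.5491, so φ₂ = -33.30°.
Δλ = atan2(sin θ sin δ cos φ₁, cos δ − sin φ₁ sin φ₂) = atan2(-0.0946, 0.6687) = -8.051°.
λ₂ = 63.200° − 8.051° = 55.15°.

-33.30°, 55.15°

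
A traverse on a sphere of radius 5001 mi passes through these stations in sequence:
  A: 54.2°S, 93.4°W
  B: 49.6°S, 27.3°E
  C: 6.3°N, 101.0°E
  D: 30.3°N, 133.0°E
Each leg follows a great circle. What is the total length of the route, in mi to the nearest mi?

Leg A→B: central angle 1.1328 rad, distance 5665.3 mi.
Leg B→C: central angle 1.4734 rad, distance 7368.5 mi.
Leg C→D: central angle 0.6711 rad, distance 3356.1 mi.
Total: 5665.3 + 7368.5 + 3356.1 ≈ 16390 mi.

16390 mi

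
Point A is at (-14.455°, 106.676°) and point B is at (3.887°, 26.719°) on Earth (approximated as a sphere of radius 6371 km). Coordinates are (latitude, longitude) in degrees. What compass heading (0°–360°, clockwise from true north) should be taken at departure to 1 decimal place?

276.3°

Δλ = -79.957° = -1.3955 rad.
y = sin Δλ · cos φ₂ = (-0.9847)(0.9977) = -0.9824
x = cos φ₁ sin φ₂ − sin φ₁ cos φ₂ cos Δλ = (0.9683)(0.0678) − (-0.2496)(0.9977)(0.1744) = 0.1091
θ = atan2(y, x) = -83.66°; adding 360° gives 276.3°.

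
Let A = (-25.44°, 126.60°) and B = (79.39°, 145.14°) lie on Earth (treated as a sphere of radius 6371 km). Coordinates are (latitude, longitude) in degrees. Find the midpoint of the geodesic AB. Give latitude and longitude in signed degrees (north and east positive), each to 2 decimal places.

The central angle between A and B is δ = 1.8386 rad.
With f = 0.5, the slerp weights are sin((1−f)δ)/sin δ = 0.8246 and sin(fδ)/sin δ = 0.8246.
Weighted sum of the unit vectors: (0.8246)·(-0.5384,0.7250,-0.4296) + (0.8246)·(-0.1511,0.1052,0.9829) = (-0.5685, 0.6846, 0.4563).
Converting back: φ = atan2(z, √(x²+y²)) = 27.15°, λ = atan2(y, x) = 129.71°.

27.15°, 129.71°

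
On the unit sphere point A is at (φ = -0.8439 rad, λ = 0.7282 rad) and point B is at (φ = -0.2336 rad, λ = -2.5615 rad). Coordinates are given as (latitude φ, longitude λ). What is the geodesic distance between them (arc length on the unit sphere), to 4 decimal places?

2.0561

In radians: φ₁ = -0.8439, φ₂ = -0.2336, Δλ = 171.514° = 2.9935 rad.
Haversine: a = sin²(Δφ/2) + cos φ₁ cos φ₂ sin²(Δλ/2) = 0.0903 + (0.6646)(0.9728)(0.9945) = 0.73323.
Central angle c = 2·arcsin(√a) = 2.05607 rad.
On the unit sphere the arc length equals the central angle: 2.0561.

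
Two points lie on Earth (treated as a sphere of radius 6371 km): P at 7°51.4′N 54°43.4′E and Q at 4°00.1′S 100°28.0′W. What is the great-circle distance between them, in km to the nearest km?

17239 km

In radians: φ₁ = 0.1371, φ₂ = -0.0698, Δλ = -155.190° = -2.7086 rad.
Haversine: a = sin²(Δφ/2) + cos φ₁ cos φ₂ sin²(Δλ/2) = 0.0107 + (0.9906)(0.9976)(0.9539) = 0.95327.
Central angle c = 2·arcsin(√a) = 2.70579 rad.
Distance = R·c = 6371 × 2.7058 ≈ 17239 km.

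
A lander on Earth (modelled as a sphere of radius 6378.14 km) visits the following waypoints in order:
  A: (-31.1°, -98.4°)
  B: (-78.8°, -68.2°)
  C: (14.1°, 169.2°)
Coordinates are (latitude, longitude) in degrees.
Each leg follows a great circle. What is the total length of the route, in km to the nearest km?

17737 km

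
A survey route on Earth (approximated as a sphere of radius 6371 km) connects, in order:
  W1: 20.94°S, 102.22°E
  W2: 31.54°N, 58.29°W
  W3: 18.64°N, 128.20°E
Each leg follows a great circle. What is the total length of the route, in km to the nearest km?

32140 km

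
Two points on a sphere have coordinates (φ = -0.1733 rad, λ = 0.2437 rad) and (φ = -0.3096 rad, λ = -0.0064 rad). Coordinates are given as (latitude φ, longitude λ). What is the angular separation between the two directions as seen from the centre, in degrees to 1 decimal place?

15.9°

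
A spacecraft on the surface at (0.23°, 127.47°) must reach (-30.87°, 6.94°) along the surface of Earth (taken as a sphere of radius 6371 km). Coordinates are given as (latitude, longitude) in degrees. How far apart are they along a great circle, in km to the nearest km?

12897 km

In radians: φ₁ = 0.0040, φ₂ = -0.5388, Δλ = -120.530° = -2.1036 rad.
Haversine: a = sin²(Δφ/2) + cos φ₁ cos φ₂ sin²(Δλ/2) = 0.0719 + (1.0000)(0.8583)(0.7540) = 0.71904.
Central angle c = 2·arcsin(√a) = 2.02426 rad.
Distance = R·c = 6371 × 2.0243 ≈ 12897 km.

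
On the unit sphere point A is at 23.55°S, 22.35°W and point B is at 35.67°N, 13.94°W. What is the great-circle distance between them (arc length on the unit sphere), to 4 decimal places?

1.0429

With latitudes φ₁ = -23.550°, φ₂ = 35.670° and longitude difference Δλ = 8.410°:
cos c = sin φ₁ sin φ₂ + cos φ₁ cos φ₂ cos Δλ = (-0.3995)(0.5831) + (0.9167)(0.8124)(0.9892) = 0.50373,
so c = arccos(0.50373) = 1.04288 rad.
On the unit sphere the arc length equals the central angle: 1.0429.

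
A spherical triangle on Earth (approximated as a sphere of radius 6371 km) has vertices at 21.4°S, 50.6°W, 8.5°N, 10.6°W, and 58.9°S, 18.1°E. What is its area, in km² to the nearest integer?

Side lengths (central angles): a = 1.2434, b = 1.0620, c = 0.8613 rad; semiperimeter s = 1.5834.
By l'Huilier's theorem, tan(E/4) = √[tan(s/2) tan((s−a)/2) tan((s−b)/2) tan((s−c)/2)], giving spherical excess E = 0.5262 rad.
Area = E·R² = 0.5262 × (6371)² ≈ 21356614 km².

21356614 km²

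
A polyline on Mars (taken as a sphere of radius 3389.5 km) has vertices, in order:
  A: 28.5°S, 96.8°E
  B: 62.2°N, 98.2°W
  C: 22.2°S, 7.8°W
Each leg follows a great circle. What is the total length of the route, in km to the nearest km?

Leg A→B: central angle 2.5287 rad, distance 8571.0 km.
Leg B→C: central angle 1.9148 rad, distance 6490.2 km.
Total: 8571.0 + 6490.2 ≈ 15061 km.

15061 km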